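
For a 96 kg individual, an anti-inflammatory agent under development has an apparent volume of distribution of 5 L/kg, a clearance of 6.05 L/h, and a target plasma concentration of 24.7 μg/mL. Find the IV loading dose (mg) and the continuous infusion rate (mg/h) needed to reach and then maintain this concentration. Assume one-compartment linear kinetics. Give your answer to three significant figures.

(a) 11900 mg; (b) 149 mg/h

Vd(total) = 96 kg × 5 L/kg = 480.0 L
LD = Vd · C_target = 480.0 × 24.7 = 11860 mg
Maintenance: replace elimination → rate = CL × Css = 6.050 × 24.7 = 149.4 mg/h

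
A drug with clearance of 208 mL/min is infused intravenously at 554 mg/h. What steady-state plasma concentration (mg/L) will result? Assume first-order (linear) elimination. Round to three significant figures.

CL = 208 mL/min = 208 × 0.06 = 12.48 L/h
Css = rate / CL = 554 / 12.48 = 44.39 mg/L

44.4 mg/L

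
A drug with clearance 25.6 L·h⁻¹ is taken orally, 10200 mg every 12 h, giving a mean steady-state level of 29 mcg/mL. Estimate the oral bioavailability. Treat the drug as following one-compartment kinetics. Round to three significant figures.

0.873

F·D/τ = CL·Css at steady state → F = CL·Css·τ / D.
F = 25.6 × 29 × 12 / 10200 = 0.873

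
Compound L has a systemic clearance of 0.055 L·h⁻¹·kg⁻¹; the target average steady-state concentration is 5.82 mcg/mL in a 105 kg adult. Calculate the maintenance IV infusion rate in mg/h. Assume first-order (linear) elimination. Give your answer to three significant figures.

33.6 mg/h

CL = 0.055 L·h⁻¹·kg⁻¹ × 105 kg = 5.775 L/h
Infusion rate = CL · Css = 5.775 L/h × 5.82 mg/L = 33.61 mg/h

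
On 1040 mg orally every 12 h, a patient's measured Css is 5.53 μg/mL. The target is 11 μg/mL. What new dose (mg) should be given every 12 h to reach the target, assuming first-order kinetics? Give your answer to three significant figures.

2070 mg

With linear kinetics, Css is proportional to dose rate (D/τ) at fixed clearance.
D₂ = D₁ × (Css,target / Css,current) = 1040 × 11/5.53 = 2069 mg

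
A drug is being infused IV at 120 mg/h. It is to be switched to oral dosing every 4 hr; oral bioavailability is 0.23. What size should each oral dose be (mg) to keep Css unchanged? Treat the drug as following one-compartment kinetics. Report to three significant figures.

2090 mg

To maintain the same Css, the systemic dosing rate must be unchanged: F·D/τ = infusion rate.
D = rate × τ / F = 120 × 4 / 0.23 = 2087 mg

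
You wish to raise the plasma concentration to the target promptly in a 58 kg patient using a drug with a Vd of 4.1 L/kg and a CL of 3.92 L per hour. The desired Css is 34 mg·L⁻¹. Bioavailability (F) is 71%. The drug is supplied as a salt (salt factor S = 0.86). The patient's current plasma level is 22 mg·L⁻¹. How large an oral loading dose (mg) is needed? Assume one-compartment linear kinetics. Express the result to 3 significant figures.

4670 mg

Vd = 4.1 L/kg × 58 kg = 237.8 L
Concentration deficit ΔC = 34 − 22 = 12.00 mg/L
LD = Vd × ΔC / F / S = 237.8 × 12.00 / 0.71 / 0.86 = 4673 mg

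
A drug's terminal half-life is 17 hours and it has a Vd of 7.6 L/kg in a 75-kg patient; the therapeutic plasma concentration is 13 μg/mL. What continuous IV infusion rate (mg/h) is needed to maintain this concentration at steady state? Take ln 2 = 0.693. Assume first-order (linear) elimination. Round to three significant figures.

Total Vd = 7.6 × 75 = 570.0 L
CL = 0.693 × Vd / t½ = 0.693 × 570.0 / 17 = 23.24 L/h
Infusion rate = CL × Css = 23.24 × 13 = 302.1 mg/h

302 mg/h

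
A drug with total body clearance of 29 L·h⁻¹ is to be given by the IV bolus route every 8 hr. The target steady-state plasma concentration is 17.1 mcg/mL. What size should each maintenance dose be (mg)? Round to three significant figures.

D = CL × Css × τ = 29.00 × 17.1 × 8 = 3967 mg

3970 mg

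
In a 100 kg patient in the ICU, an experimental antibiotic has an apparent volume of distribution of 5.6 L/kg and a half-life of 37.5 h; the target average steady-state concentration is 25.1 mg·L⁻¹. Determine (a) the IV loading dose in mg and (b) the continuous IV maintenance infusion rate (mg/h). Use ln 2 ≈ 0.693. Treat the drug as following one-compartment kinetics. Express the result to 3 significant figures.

(a) 14100 mg; (b) 260 mg/h

Vd = 5.6 L/kg × 100 kg = 560.0 L
LD = Vd × C = 560.0 × 25.1 = 14060 mg
CL = 0.693 × Vd / t½ = 0.693 × 560.0 / 37.5 = 10.35 L/h
Infusion rate = CL × Css = 10.35 × 25.1 = 259.8 mg/h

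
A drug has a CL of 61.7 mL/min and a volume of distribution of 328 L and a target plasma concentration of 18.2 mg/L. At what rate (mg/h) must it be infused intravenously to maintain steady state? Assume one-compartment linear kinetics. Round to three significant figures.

67.4 mg/h

CL = 61.7 mL/min = 61.7 × 0.06 = 3.702 L/h
Infusion rate = CL · Css = 3.702 L/h × 18.2 mg/L = 67.38 mg/h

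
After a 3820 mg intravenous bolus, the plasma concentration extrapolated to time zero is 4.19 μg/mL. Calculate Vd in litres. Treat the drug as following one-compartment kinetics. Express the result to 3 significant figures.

912 L

Immediately after an IV bolus, C₀ = Dose / Vd, so Vd = Dose / C₀.
Vd = 3820 / 4.19 = 911.7 L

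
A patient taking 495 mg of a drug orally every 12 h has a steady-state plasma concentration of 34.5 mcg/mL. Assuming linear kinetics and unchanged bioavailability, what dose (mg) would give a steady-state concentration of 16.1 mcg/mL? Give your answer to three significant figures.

With linear kinetics, Css is proportional to dose rate (D/τ) at fixed clearance.
D₂ = D₁ × (Css,target / Css,current) = 495 × 16.1/34.5 = 231.0 mg

231 mg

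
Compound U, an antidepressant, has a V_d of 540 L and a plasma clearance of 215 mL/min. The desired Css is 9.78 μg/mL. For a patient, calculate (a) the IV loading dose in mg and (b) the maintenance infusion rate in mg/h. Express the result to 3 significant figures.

LD = Vd · C_target = 540.0 × 9.78 = 5281 mg
CL = 215 mL/min = 215 × 0.06 = 12.90 L/h
Maintenance: replace elimination → rate = CL × Css = 12.90 × 9.78 = 126.2 mg/h

(a) 5280 mg; (b) 126 mg/h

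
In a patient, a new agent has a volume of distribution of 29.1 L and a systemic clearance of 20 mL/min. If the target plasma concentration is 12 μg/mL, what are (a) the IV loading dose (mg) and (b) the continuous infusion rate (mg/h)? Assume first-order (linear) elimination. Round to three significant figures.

(a) 349 mg; (b) 14.4 mg/h

LD = Vd · C_target = 29.10 × 12 = 349.2 mg
CL = 20 mL/min = 20 × 0.06 = 1.200 L/h
Infusion rate = 1.200 L/h × 12 mg/L = 14.40 mg/h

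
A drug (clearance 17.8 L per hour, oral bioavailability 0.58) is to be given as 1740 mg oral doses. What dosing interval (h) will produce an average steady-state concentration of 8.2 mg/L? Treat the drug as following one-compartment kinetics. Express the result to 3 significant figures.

F·D/τ = CL·Css → τ = F·D / (CL·Css).
τ = 0.58 × 1740 / (17.8 × 8.2) = 6.914 h

6.91 h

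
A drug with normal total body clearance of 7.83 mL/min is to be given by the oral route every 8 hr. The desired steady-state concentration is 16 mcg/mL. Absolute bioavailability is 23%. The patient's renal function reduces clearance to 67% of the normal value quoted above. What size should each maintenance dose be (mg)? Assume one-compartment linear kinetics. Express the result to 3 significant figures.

175 mg

CL = 7.83 mL/min = 7.83 × 0.06 = 0.4698 L/h
Patient clearance = 0.67 × 0.4698 = 0.3148 L/h
D = CL × Css × τ / F = 0.3148 × 16 × 8 / 0.23 = 175.2 mg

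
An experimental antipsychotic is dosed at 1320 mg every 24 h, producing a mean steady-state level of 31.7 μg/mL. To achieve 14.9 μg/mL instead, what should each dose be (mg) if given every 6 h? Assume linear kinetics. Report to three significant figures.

For first-order elimination, Css ∝ F·D/(CL·τ); F and CL are unchanged, so Css ∝ D/τ.
D₂ = D₁ × (Css,target / Css,current) × (τ₂/τ₁) = 1320 × (14.9/31.7) × (6/24) = 155.1 mg

155 mg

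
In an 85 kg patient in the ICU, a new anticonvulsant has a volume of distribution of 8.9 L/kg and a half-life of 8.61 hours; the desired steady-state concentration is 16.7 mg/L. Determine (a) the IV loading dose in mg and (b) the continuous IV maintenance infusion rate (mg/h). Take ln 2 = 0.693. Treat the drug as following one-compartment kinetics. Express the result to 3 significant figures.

Vd = 8.9 L/kg × 85 kg = 756.5 L
LD = Vd × C = 756.5 × 16.7 = 12630 mg
CL = 0.693 × Vd / t½ = 0.693 × 756.5 / 8.61 = 60.89 L/h
Infusion rate = CL × Css = 60.89 × 16.7 = 1017 mg/h

(a) 12600 mg; (b) 1020 mg/h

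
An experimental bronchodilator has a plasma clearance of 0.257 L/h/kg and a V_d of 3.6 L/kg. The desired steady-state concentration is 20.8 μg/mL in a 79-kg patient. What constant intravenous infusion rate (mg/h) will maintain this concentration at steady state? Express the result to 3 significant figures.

CL = 0.257 L/h/kg × 79 kg = 20.30 L/h
Rate = CL × Css = 20.30 × 20.8 = 422.2 mg/h

422 mg/h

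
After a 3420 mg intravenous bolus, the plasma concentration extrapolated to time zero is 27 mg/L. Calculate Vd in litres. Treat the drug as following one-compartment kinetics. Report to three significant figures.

Immediately after an IV bolus, C₀ = Dose / Vd, so Vd = Dose / C₀.
Vd = 3420 / 27 = 126.7 L

127 L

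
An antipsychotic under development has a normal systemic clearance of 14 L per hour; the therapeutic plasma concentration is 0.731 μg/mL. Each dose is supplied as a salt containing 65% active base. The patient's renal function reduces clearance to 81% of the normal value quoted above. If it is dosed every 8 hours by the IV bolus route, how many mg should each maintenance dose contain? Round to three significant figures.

Patient clearance = 0.81 × 14.00 = 11.34 L/h
At steady state, dose per interval replaces the amount cleared in that interval: S·D/τ = CL·Css.
D = CL × Css × τ / S = 11.34 × 0.731 × 8 / 0.65 = 102.0 mg

102 mg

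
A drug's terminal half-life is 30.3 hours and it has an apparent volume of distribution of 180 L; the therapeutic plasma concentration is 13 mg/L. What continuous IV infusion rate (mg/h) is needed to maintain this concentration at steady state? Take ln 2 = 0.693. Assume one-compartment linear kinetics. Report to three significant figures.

53.5 mg/h

CL = 0.693 × Vd / t½ = 0.693 × 180.0 / 30.3 = 4.117 L/h
Infusion rate = CL × Css = 4.117 × 13 = 53.52 mg/h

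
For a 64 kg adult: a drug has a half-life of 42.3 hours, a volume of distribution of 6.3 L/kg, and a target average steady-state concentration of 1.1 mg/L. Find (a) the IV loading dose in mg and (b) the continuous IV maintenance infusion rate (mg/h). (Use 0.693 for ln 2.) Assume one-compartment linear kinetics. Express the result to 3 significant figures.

Total Vd = 6.3 × 64 = 403.2 L
LD = Vd × C = 403.2 × 1.1 = 443.5 mg
CL = 0.693 × Vd / t½ = 0.693 × 403.2 / 42.3 = 6.606 L/h
Infusion rate = CL × Css = 6.606 × 1.1 = 7.267 mg/h

(a) 444 mg; (b) 7.27 mg/h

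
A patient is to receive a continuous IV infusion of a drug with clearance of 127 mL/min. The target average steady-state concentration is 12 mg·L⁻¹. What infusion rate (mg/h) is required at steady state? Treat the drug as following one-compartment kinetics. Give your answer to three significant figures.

91.4 mg/h

Convert clearance: 127 mL/min × 60 min/h ÷ 1000 mL/L = 7.620 L/h
At steady state, infusion rate equals elimination rate: rate in = CL × Css.
Rate = CL × Css = 7.620 × 12 = 91.44 mg/h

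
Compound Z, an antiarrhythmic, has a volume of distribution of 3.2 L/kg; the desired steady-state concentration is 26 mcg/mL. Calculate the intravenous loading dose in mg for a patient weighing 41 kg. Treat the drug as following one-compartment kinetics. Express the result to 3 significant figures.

3410 mg

Total Vd = 3.2 × 41 = 131.2 L
LD = Vd × C = 131.2 × 26.00 = 3411 mg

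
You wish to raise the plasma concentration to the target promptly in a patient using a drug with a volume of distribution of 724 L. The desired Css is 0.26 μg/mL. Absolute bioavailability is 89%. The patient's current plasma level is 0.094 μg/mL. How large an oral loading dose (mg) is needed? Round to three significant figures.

Concentration deficit ΔC = 0.26 − 0.094 = 0.1660 mg/L
LD = Vd × ΔC / F = 724.0 × 0.1660 / 0.89 = 135.0 mg

135 mg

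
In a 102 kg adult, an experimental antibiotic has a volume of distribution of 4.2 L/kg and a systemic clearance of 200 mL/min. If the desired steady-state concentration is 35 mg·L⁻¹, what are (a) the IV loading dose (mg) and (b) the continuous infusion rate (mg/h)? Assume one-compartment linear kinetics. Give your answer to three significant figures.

(a) 15000 mg; (b) 420 mg/h

Total Vd = 4.2 × 102 = 428.4 L
Loading: fill Vd to C_target → 428.4 L × 35 mg/L = 14990 mg
Convert clearance: 200 mL/min × 60 min/h ÷ 1000 mL/L = 12.00 L/h
Maintenance: replace elimination → rate = CL × Css = 12.00 × 35 = 420.0 mg/h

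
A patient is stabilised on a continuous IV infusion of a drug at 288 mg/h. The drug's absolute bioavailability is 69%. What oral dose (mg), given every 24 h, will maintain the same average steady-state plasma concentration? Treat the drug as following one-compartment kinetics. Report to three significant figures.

10000 mg

To maintain the same Css, the systemic dosing rate must be unchanged: F·D/τ = infusion rate.
D = rate × τ / F = 288 × 24 / 0.69 = 10020 mg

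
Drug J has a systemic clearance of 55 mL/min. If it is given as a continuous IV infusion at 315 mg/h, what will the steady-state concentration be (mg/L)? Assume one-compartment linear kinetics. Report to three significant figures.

95.5 mg/L

CL = 55 mL/min = 55 × 0.06 = 3.300 L/h
Css = rate / CL = 315 / 3.300 = 95.45 mg/L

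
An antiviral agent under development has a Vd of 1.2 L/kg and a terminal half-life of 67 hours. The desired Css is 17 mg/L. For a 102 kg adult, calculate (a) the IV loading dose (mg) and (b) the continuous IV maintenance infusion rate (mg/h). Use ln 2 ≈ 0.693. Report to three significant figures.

Total Vd = 1.2 × 102 = 122.4 L
LD = Vd × C = 122.4 × 17 = 2081 mg
CL = 0.693 × Vd / t½ = 0.693 × 122.4 / 67 = 1.266 L/h
Infusion rate = CL × Css = 1.266 × 17 = 21.52 mg/h

(a) 2080 mg; (b) 21.5 mg/h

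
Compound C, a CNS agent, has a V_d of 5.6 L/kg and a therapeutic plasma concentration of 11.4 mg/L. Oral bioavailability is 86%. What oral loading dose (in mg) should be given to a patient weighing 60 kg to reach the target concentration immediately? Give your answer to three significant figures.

Vd(total) = 60 kg × 5.6 L/kg = 336.0 L
LD = Vd × C / F = 336.0 × 11.40 / 0.86 = 4454 mg

4450 mg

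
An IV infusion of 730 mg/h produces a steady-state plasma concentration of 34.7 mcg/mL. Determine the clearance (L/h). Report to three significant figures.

21.0 L/h

At steady state, infusion rate = CL × Css, so CL = rate / Css.
CL = 730 / 34.7 = 21.04 L/h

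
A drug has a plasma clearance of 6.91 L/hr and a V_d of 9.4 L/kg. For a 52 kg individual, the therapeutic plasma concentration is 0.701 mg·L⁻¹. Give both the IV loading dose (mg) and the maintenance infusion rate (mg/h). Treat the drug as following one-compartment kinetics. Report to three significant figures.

(a) 343 mg; (b) 4.84 mg/h

Vd(total) = 52 kg × 9.4 L/kg = 488.8 L
Loading: fill Vd to C_target → 488.8 L × 0.701 mg/L = 342.6 mg
Maintenance: replace elimination → rate = CL × Css = 6.910 × 0.701 = 4.844 mg/h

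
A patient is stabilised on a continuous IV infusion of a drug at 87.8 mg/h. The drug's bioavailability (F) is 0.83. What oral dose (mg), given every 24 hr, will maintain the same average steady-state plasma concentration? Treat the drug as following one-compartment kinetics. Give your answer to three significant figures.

To maintain the same Css, the systemic dosing rate must be unchanged: F·D/τ = infusion rate.
D = rate × τ / F = 87.8 × 24 / 0.83 = 2539 mg

2540 mg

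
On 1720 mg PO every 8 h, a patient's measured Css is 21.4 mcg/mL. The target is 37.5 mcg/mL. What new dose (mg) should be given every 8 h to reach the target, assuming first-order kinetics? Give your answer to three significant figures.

For first-order elimination, Css ∝ F·D/(CL·τ); F and CL are unchanged, so Css ∝ D/τ.
D₂ = D₁ × (Css,target / Css,current) = 1720 × 37.5/21.4 = 3014 mg

3010 mg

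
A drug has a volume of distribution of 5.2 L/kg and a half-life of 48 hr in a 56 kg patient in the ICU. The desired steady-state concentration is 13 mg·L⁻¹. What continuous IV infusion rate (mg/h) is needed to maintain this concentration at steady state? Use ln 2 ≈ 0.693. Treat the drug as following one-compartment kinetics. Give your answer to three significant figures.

54.7 mg/h

Vd = 5.2 L/kg × 56 kg = 291.2 L
k = 0.693/48 = 0.01444 h⁻¹, so CL = k·Vd = 0.01444 × 291.2 = 4.205 L/h
Infusion rate = CL × Css = 4.205 × 13 = 54.67 mg/h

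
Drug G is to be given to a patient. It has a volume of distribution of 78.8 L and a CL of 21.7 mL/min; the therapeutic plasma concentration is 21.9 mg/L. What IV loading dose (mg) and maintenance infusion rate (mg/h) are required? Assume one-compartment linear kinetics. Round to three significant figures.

(a) 1730 mg; (b) 28.5 mg/h

LD = Vd · C_target = 78.80 × 21.9 = 1726 mg
CL = 21.7 mL/min = 21.7 × 0.06 = 1.302 L/h
Maintenance: replace elimination → rate = CL × Css = 1.302 × 21.9 = 28.51 mg/h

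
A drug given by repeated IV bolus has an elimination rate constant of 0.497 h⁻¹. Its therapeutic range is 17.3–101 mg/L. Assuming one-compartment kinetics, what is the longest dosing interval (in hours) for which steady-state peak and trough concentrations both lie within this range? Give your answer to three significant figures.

Between IV bolus doses, concentration decays as C = C₀·e^(−kτ), so C_peak/C_trough = e^(kτ).
τ_max = ln(C_peak/C_trough) / k = ln(101/17.3) / 0.4970 = 1.764 / 0.4970 = 3.549 h

3.55 h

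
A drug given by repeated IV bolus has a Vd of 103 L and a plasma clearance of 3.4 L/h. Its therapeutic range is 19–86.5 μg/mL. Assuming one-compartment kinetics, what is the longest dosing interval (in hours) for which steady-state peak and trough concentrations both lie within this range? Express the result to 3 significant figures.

45.9 h

k = CL / Vd = 3.400 / 103.0 = 0.03301 h⁻¹
Between IV bolus doses, concentration decays as C = C₀·e^(−kτ), so C_peak/C_trough = e^(kτ).
τ_max = ln(C_peak/C_trough) / k = ln(86.5/19) / 0.03301 = 1.516 / 0.03301 = 45.93 h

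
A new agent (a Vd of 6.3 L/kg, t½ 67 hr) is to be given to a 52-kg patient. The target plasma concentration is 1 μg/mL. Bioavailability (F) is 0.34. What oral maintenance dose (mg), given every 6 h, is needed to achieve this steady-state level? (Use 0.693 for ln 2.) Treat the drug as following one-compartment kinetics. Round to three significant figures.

Vd = 6.3 L/kg × 52 kg = 327.6 L
CL = 0.693 × Vd / t½ = 0.693 × 327.6 / 67 = 3.388 L/h
D = CL × Css × τ / F = 3.388 × 1 × 6 / 0.34 = 59.79 mg

59.8 mg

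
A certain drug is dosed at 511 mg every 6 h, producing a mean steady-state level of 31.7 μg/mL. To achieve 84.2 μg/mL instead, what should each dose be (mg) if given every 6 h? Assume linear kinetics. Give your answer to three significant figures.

1360 mg

For first-order elimination, Css ∝ F·D/(CL·τ); F and CL are unchanged, so Css ∝ D/τ.
D₂ = D₁ × (Css,target / Css,current) = 511 × 84.2/31.7 = 1357 mg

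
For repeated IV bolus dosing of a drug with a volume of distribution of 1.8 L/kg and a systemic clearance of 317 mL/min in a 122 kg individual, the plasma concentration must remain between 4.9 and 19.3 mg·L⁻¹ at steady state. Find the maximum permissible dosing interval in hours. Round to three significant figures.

Vd(total) = 122 kg × 1.8 L/kg = 219.6 L
CL = 317 mL/min × 60/1000 = 19.02 L/h
k = CL / Vd = 19.02 / 219.6 = 0.08661 h⁻¹
Between IV bolus doses, concentration decays as C = C₀·e^(−kτ), so C_peak/C_trough = e^(kτ).
τ_max = ln(C_peak/C_trough) / k = ln(19.3/4.9) / 0.08661 = 1.371 / 0.08661 = 15.83 h

15.8 h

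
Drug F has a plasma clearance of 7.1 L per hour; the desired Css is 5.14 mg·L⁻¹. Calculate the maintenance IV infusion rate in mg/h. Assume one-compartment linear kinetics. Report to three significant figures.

36.5 mg/h

R₀ = 7.100 × 5.14 = 36.49 mg/h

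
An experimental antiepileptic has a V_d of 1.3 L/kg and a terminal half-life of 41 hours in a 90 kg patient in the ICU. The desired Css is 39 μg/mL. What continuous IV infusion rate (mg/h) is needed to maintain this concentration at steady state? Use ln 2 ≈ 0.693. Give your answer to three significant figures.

77.1 mg/h

Vd = 1.3 L/kg × 90 kg = 117.0 L
CL = ln 2 · Vd / t½ = 0.693 × 117.0 / 41 = 1.978 L/h
Infusion rate = CL × Css = 1.978 × 39 = 77.14 mg/h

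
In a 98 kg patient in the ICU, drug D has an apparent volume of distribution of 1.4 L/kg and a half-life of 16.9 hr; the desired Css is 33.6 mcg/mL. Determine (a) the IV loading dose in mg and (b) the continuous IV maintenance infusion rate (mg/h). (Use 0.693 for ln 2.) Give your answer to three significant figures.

Total Vd = 1.4 × 98 = 137.2 L
LD = Vd × C = 137.2 × 33.6 = 4610 mg
CL = 0.693 × Vd / t½ = 0.693 × 137.2 / 16.9 = 5.626 L/h
Infusion rate = CL × Css = 5.626 × 33.6 = 189.0 mg/h

(a) 4610 mg; (b) 189 mg/h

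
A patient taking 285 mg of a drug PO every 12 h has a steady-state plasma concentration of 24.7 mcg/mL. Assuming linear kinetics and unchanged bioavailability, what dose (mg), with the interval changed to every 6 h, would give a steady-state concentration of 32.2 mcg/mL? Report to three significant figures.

186 mg

For first-order elimination, Css ∝ F·D/(CL·τ); F and CL are unchanged, so Css ∝ D/τ.
D₂ = D₁ × (Css,target / Css,current) × (τ₂/τ₁) = 285 × (32.2/24.7) × (6/12) = 185.8 mg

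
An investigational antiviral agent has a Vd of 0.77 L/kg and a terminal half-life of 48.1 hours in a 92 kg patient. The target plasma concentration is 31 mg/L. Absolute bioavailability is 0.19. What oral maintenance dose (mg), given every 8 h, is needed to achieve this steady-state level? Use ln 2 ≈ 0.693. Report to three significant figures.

Vd(total) = 92 kg × 0.77 L/kg = 70.84 L
CL = ln 2 · Vd / t½ = 0.693 × 70.84 / 48.1 = 1.021 L/h
D = CL × Css × τ / F = 1.021 × 31 × 8 / 0.19 = 1333 mg

1330 mg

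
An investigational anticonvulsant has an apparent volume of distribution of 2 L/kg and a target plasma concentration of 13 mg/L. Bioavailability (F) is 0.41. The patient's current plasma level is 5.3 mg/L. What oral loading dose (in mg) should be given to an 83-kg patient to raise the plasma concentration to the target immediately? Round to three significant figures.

Total Vd = 2 × 83 = 166.0 L
Concentration deficit ΔC = 13 − 5.3 = 7.700 mg/L
LD = Vd × ΔC / F = 166.0 × 7.700 / 0.41 = 3118 mg

3120 mg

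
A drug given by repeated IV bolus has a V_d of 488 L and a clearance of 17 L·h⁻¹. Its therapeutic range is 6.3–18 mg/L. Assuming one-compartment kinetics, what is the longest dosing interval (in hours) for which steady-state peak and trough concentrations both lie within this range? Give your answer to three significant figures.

k = CL / Vd = 17.00 / 488.0 = 0.03484 h⁻¹
Between IV bolus doses, concentration decays as C = C₀·e^(−kτ), so C_peak/C_trough = e^(kτ).
τ_max = ln(C_peak/C_trough) / k = ln(18/6.3) / 0.03484 = 1.050 / 0.03484 = 30.14 h

30.1 h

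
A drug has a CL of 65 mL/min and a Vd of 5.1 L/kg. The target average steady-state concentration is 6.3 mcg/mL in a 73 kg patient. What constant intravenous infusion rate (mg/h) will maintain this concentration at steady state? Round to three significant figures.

24.6 mg/h

CL = 65 mL/min = 65 × 0.06 = 3.900 L/h
R₀ = 3.900 × 6.3 = 24.57 mg/h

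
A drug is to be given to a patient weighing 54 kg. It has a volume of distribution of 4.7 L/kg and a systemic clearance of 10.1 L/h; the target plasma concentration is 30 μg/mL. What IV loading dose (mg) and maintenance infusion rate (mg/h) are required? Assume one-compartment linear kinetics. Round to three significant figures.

Vd(total) = 54 kg × 4.7 L/kg = 253.8 L
LD = Vd · C_target = 253.8 × 30 = 7614 mg
Infusion rate = 10.10 L/h × 30 mg/L = 303.0 mg/h

(a) 7610 mg; (b) 303 mg/h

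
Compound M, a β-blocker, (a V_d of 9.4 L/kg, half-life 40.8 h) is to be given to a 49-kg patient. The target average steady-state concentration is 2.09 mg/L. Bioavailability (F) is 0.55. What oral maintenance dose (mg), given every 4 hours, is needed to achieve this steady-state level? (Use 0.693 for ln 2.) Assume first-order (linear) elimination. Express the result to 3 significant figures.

119 mg

Total Vd = 9.4 × 49 = 460.6 L
CL = 0.693 × Vd / t½ = 0.693 × 460.6 / 40.8 = 7.823 L/h
D = CL × Css × τ / F = 7.823 × 2.09 × 4 / 0.55 = 118.9 mg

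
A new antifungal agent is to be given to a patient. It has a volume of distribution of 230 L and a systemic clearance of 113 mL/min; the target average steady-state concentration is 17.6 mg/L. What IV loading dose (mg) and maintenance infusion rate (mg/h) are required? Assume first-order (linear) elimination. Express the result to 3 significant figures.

Loading: fill Vd to C_target → 230.0 L × 17.6 mg/L = 4048 mg
CL = 113 mL/min = 113 × 0.06 = 6.780 L/h
Maintenance: replace elimination → rate = CL × Css = 6.780 × 17.6 = 119.3 mg/h

(a) 4050 mg; (b) 119 mg/h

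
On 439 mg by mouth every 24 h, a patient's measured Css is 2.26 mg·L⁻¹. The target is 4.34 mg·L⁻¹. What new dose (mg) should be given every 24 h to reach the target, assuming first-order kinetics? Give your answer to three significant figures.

843 mg

With linear kinetics, Css is proportional to dose rate (D/τ) at fixed clearance.
D₂ = D₁ × (Css,target / Css,current) = 439 × 4.34/2.26 = 843.0 mg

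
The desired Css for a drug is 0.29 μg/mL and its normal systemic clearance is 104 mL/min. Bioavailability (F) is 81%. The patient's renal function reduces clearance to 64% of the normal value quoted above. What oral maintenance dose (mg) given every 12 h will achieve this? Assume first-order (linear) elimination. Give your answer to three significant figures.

17.2 mg

CL = 104 mL/min = 104 × 0.06 = 6.240 L/h
Patient clearance = 0.64 × 6.240 = 3.994 L/h
At steady state, dose per interval replaces the amount cleared in that interval: F·D/τ = CL·Css.
D = CL × Css × τ / F = 3.994 × 0.29 × 12 / 0.81 = 17.16 mg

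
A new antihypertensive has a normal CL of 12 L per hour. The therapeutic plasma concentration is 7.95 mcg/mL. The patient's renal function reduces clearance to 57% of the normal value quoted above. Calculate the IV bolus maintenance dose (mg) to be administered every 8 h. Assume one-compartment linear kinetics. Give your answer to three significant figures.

Patient clearance = 0.57 × 12.00 = 6.840 L/h
D = CL × Css × τ = 6.840 × 7.95 × 8 = 435.0 mg

435 mg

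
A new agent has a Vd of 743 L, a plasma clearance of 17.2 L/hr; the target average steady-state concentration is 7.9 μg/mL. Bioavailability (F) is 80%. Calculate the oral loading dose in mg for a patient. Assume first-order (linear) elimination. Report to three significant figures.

LD = Vd × C / F = 743.0 × 7.900 / 0.8 = 7337 mg

7340 mg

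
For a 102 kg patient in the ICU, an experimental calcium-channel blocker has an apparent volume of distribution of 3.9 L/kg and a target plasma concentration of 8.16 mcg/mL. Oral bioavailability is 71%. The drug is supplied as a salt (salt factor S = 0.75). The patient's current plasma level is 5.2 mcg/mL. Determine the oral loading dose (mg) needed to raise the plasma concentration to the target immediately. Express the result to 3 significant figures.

Total Vd = 3.9 × 102 = 397.8 L
Concentration deficit ΔC = 8.16 − 5.2 = 2.960 mg/L
LD = Vd × ΔC / F / S = 397.8 × 2.960 / 0.71 / 0.75 = 2211 mg

2210 mg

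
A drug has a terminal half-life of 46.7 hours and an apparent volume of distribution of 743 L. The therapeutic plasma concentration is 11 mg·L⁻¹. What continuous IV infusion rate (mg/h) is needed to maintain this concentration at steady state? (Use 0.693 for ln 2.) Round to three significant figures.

CL = 0.693 × Vd / t½ = 0.693 × 743.0 / 46.7 = 11.03 L/h
Infusion rate = CL × Css = 11.03 × 11 = 121.3 mg/h

121 mg/h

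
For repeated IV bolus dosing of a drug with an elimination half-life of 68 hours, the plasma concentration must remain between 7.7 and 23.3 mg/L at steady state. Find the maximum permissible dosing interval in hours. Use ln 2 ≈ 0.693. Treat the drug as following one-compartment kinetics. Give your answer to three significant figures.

k = 0.693 / t½ = 0.693 / 68 = 0.01019 h⁻¹
Between IV bolus doses, concentration decays as C = C₀·e^(−kτ), so C_peak/C_trough = e^(kτ).
τ_max = ln(C_peak/C_trough) / k = ln(23.3/7.7) / 0.01019 = 1.107 / 0.01019 = 108.6 h

109 h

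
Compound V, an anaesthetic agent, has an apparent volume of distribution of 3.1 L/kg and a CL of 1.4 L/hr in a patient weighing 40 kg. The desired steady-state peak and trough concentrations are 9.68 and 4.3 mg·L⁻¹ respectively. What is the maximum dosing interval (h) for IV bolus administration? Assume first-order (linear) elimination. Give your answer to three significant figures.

71.9 h

Vd = 3.1 L/kg × 40 kg = 124.0 L
k = CL / Vd = 1.400 / 124.0 = 0.01129 h⁻¹
Between IV bolus doses, concentration decays as C = C₀·e^(−kτ), so C_peak/C_trough = e^(kτ).
τ_max = ln(C_peak/C_trough) / k = ln(9.68/4.3) / 0.01129 = 0.8114 / 0.01129 = 71.87 h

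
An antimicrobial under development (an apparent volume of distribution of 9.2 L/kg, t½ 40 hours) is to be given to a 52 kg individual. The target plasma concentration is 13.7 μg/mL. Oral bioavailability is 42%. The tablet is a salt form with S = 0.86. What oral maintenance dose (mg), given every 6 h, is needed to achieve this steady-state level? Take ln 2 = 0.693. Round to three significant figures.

1890 mg

Total Vd = 9.2 × 52 = 478.4 L
CL = ln 2 · Vd / t½ = 0.693 × 478.4 / 40 = 8.288 L/h
D = CL × Css × τ / F / S = 8.288 × 13.7 × 6 / 0.42 / 0.86 = 1886 mg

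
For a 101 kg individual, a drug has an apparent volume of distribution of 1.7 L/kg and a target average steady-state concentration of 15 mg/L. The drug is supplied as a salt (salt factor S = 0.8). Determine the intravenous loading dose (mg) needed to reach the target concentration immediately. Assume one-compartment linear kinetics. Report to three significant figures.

3220 mg

Vd(total) = 101 kg × 1.7 L/kg = 171.7 L
The loading dose fills Vd to the target concentration.
LD = Vd × C / S = 171.7 × 15.00 / 0.8 = 3219 mg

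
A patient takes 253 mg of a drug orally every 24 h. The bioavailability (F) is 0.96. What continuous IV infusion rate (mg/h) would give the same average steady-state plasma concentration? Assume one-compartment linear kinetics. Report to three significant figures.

Equivalent systemic input: infusion rate = F·D/τ.
Rate = 0.96 × 253 / 24 = 10.12 mg/h

10.1 mg/h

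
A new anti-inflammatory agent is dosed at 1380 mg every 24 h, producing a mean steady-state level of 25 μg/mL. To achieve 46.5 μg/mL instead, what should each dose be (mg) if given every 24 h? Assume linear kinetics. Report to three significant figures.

2570 mg

For first-order elimination, Css ∝ F·D/(CL·τ); F and CL are unchanged, so Css ∝ D/τ.
D₂ = D₁ × (Css,target / Css,current) = 1380 × 46.5/25 = 2567 mg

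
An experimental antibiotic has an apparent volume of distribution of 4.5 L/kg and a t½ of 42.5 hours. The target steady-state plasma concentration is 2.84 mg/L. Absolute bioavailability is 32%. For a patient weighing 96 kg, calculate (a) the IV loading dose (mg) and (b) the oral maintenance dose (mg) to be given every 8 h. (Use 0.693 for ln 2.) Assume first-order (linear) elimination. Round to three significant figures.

Vd = 4.5 L/kg × 96 kg = 432.0 L
LD = Vd × C = 432.0 × 2.84 = 1227 mg
CL = 0.693 × Vd / t½ = 0.693 × 432.0 / 42.5 = 7.044 L/h
D = CL × Css × τ / F = 7.044 × 2.84 × 8 / 0.32 = 500.1 mg

(a) 1230 mg; (b) 500 mg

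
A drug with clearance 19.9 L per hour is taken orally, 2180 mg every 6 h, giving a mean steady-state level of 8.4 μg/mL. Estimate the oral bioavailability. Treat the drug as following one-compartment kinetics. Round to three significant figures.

0.460

F·D/τ = CL·Css at steady state → F = CL·Css·τ / D.
F = 19.9 × 8.4 × 6 / 2180 = 0.460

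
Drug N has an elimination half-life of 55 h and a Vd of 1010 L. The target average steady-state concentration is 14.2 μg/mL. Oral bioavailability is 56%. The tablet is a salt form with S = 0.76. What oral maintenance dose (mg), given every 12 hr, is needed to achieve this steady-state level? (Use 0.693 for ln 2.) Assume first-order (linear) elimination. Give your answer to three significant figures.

5100 mg

CL = 0.693 × Vd / t½ = 0.693 × 1010 / 55 = 12.73 L/h
D = CL × Css × τ / F / S = 12.73 × 14.2 × 12 / 0.56 / 0.76 = 5097 mg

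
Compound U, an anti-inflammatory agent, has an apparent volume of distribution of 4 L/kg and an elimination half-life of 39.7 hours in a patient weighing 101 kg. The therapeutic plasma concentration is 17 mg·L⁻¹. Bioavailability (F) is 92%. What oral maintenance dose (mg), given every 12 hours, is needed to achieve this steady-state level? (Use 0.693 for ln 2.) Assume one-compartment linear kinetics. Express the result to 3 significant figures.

1560 mg

Vd(total) = 101 kg × 4 L/kg = 404.0 L
CL = ln 2 · Vd / t½ = 0.693 × 404.0 / 39.7 = 7.052 L/h
D = CL × Css × τ / F = 7.052 × 17 × 12 / 0.92 = 1564 mg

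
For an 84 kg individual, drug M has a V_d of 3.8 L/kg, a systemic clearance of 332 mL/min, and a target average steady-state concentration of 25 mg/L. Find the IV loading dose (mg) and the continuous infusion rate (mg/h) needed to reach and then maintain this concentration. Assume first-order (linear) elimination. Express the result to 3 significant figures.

Total Vd = 3.8 × 84 = 319.2 L
Loading dose = Vd × C = 319.2 × 25 = 7980 mg
CL = 332 mL/min = 332 × 0.06 = 19.92 L/h
Infusion rate = 19.92 L/h × 25 mg/L = 498.0 mg/h

(a) 7980 mg; (b) 498 mg/h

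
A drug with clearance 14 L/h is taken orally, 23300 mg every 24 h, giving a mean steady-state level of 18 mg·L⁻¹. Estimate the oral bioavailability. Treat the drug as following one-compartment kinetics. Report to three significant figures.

F·D/τ = CL·Css at steady state → F = CL·Css·τ / D.
F = 14 × 18 × 24 / 23300 = 0.260

0.260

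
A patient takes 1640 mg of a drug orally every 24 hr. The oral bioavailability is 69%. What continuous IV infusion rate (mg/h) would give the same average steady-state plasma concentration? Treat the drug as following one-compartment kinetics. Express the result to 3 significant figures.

Equivalent systemic input: infusion rate = F·D/τ.
Rate = 0.69 × 1640 / 24 = 47.15 mg/h

47.2 mg/h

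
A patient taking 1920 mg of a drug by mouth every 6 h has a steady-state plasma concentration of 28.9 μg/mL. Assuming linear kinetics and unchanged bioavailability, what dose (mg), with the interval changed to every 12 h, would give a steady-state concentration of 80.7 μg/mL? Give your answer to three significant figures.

10700 mg

For first-order elimination, Css ∝ F·D/(CL·τ); F and CL are unchanged, so Css ∝ D/τ.
D₂ = D₁ × (Css,target / Css,current) × (τ₂/τ₁) = 1920 × (80.7/28.9) × (12/6) = 10720 mg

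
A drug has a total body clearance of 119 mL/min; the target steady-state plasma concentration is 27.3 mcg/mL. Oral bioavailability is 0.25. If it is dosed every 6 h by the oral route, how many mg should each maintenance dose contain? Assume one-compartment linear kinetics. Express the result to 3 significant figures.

Convert clearance: 119 mL/min × 60 min/h ÷ 1000 mL/L = 7.140 L/h
At steady state, dose per interval replaces the amount cleared in that interval: F·D/τ = CL·Css.
D = CL × Css × τ / F = 7.140 × 27.3 × 6 / 0.25 = 4678 mg

4680 mg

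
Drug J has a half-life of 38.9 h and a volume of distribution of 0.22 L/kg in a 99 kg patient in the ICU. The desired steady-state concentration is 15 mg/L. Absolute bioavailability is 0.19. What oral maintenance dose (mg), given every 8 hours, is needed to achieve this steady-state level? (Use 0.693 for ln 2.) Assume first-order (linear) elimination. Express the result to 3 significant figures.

245 mg

Vd(total) = 99 kg × 0.22 L/kg = 21.78 L
CL = ln 2 · Vd / t½ = 0.693 × 21.78 / 38.9 = 0.3880 L/h
D = CL × Css × τ / F = 0.3880 × 15 × 8 / 0.19 = 245.1 mg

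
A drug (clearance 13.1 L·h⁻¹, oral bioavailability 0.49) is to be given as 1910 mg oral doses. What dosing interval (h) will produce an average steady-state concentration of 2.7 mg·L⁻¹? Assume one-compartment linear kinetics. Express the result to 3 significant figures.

F·D/τ = CL·Css → τ = F·D / (CL·Css).
τ = 0.49 × 1910 / (13.1 × 2.7) = 26.46 h

26.5 h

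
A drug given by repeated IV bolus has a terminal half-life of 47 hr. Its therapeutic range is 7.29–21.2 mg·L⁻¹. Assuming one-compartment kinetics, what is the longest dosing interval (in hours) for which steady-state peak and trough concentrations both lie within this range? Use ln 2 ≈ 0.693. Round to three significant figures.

72.4 h

k = 0.693 / t½ = 0.693 / 47 = 0.01474 h⁻¹
Between IV bolus doses, concentration decays as C = C₀·e^(−kτ), so C_peak/C_trough = e^(kτ).
τ_max = ln(C_peak/C_trough) / k = ln(21.2/7.29) / 0.01474 = 1.067 / 0.01474 = 72.39 h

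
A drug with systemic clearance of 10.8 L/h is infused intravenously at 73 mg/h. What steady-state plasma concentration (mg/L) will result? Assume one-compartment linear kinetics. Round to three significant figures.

Css = rate / CL = 73 / 10.80 = 6.759 mg/L

6.76 mg/L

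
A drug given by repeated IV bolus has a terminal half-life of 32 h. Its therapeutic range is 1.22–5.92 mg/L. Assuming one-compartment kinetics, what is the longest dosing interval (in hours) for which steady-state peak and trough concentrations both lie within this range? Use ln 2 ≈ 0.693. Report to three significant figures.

72.9 h

k = 0.693 / t½ = 0.693 / 32 = 0.02166 h⁻¹
Between IV bolus doses, concentration decays as C = C₀·e^(−kτ), so C_peak/C_trough = e^(kτ).
τ_max = ln(C_peak/C_trough) / k = ln(5.92/1.22) / 0.02166 = 1.579 / 0.02166 = 72.90 h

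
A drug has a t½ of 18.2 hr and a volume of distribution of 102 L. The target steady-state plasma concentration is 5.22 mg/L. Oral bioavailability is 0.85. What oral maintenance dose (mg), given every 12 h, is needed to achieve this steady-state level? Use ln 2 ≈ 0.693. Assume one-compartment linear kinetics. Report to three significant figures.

k = 0.693/18.2 = 0.03808 h⁻¹, so CL = k·Vd = 0.03808 × 102.0 = 3.884 L/h
D = CL × Css × τ / F = 3.884 × 5.22 × 12 / 0.85 = 286.2 mg

286 mg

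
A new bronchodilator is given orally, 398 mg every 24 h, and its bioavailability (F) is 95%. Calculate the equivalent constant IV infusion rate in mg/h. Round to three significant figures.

Equivalent systemic input: infusion rate = F·D/τ.
Rate = 0.95 × 398 / 24 = 15.75 mg/h

15.8 mg/h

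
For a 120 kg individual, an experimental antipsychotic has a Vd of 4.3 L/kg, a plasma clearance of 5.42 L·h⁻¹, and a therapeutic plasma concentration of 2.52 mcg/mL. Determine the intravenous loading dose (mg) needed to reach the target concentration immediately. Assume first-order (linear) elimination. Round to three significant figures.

1300 mg

Vd = 4.3 L/kg × 120 kg = 516.0 L
Loading dose depends on Vd (not clearance): it fills the distribution volume.
LD = Vd × C = 516.0 × 2.520 = 1300 mg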